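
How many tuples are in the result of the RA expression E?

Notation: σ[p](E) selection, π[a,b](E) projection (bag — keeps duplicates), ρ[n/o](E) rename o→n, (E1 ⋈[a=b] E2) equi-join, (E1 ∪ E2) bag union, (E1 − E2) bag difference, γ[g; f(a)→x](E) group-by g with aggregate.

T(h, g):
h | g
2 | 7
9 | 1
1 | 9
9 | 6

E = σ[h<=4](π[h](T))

Subexpression sizes:
  T → 4
  π[h](T) → 4
  σ[h<=4](π[h](T)) → 2

|E| = 2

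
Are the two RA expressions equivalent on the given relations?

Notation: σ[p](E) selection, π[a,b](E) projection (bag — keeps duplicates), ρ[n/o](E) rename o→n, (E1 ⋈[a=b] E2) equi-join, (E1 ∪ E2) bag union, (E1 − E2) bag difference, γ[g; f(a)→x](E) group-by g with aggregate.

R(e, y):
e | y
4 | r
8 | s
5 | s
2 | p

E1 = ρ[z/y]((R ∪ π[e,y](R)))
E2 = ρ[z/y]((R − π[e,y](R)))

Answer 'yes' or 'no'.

E1 per-node cardinality:
  R → 4
  R → 4
  π[e,y](R) → 4
  (R ∪ π[e,y](R)) → 8
  ρ[z/y]((R ∪ π[e,y](R))) → 8
E2 per-node cardinality:
  R → 4
  R → 4
  π[e,y](R) → 4
  (R − π[e,y](R)) → 0
  ρ[z/y]((R − π[e,y](R))) → 0

E1 result:
e | z
2 | p
2 | p
4 | r
4 | r
5 | s
5 | s
8 | s
8 | s
E2 result:
e | z
(0 rows)
Witness: (5, 's') appears 2× in E1 but 0× in E2.

no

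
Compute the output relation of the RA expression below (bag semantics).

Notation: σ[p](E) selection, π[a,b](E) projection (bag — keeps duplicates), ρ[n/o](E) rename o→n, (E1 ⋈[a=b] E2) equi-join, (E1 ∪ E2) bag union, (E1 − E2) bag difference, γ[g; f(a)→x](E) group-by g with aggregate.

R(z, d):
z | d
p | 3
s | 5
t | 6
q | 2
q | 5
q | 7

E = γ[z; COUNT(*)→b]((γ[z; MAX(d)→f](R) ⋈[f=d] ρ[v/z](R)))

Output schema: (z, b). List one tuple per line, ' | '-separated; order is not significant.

Row counts bottom-up:
  R → 6
  γ[z; MAX(d)→f](R) → 4
  R → 6
  ρ[v/z](R) → 6
  (γ[z; MAX(d)→f](R) ⋈[f=d] ρ[v/z](R)) → 5
  γ[z; COUNT(*)→b]((γ[z; MAX(d)→f](R) ⋈[f=d] ρ[v/z](R))) → 4

== RESULT ==
z | b
p | 1
q | 1
s | 2
t | 1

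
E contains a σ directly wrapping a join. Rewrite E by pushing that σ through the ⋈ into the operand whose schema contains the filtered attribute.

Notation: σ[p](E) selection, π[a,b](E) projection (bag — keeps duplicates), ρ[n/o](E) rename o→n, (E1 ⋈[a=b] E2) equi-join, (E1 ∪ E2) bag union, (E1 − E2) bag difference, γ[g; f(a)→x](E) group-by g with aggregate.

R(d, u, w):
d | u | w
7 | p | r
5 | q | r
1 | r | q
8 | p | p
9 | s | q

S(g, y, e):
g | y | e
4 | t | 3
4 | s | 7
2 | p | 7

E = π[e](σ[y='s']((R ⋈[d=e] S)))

σ filters on y, owned by the right side.
E' = π[e]((R ⋈[d=e] σ[y='s'](S)))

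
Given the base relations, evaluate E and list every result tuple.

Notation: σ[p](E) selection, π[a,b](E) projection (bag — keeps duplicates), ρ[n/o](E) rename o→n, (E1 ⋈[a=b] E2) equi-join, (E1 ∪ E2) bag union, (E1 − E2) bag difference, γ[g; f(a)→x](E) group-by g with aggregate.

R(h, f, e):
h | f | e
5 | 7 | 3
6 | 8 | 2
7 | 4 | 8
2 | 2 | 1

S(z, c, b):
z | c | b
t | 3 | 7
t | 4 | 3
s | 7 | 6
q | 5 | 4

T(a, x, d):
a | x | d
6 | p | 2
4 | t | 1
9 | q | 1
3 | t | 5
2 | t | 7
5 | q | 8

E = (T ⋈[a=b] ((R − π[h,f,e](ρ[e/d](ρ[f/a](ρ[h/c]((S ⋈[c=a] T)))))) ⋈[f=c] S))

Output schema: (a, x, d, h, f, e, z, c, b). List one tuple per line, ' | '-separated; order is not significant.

Subexpression sizes:
  T → 6
  R → 4
  S → 4
  T → 6
  (S ⋈[c=a] T) → 3
  ρ[h/c]((S ⋈[c=a] T)) → 3
  ρ[f/a](ρ[h/c]((S ⋈[c=a] T))) → 3
  ρ[e/d](ρ[f/a](ρ[h/c]((S ⋈[c=a] T)))) → 3
  π[h,f,e](ρ[e/d](ρ[f/a](ρ[h/c]((S ⋈[c=a] T))))) → 3
  (R − π[h,f,e](ρ[e/d](ρ[f/a](ρ[h/c]((S ⋈[c=a] T)))))) → 4
  S → 4
  ((R − π[h,f,e](ρ[e/d](ρ[f/a](ρ[h/c]((S ⋈[c=a] T)))))) ⋈[f=c] S) → 2
  (T ⋈[a=b] ((R − π[h,f,e](ρ[e/d](ρ[f/a](ρ[h/c]((S ⋈[c=a] T)))))) ⋈[f=c] S)) → 2

== RESULT ==
a | x | d | h | f | e | z | c | b
3 | t | 5 | 7 | 4 | 8 | t | 4 | 3
6 | p | 2 | 5 | 7 | 3 | s | 7 | 6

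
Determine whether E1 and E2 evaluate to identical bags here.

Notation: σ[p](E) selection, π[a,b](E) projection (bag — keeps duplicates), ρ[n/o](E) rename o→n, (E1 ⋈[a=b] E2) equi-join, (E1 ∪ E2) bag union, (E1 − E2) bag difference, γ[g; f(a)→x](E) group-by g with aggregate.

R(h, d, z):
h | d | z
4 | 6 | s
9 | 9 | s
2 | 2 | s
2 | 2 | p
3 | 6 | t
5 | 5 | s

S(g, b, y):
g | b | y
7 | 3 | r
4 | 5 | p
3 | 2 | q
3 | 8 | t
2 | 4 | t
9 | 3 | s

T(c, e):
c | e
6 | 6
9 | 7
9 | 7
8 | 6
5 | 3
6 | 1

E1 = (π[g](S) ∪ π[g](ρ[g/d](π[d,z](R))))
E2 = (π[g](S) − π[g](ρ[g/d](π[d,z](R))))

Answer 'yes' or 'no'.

E1 row counts bottom-up:
  S → 6
  π[g](S) → 6
  R → 6
  π[d,z](R) → 6
  ρ[g/d](π[d,z](R)) → 6
  π[g](ρ[g/d](π[d,z](R))) → 6
  (π[g](S) ∪ π[g](ρ[g/d](π[d,z](R)))) → 12
E2 row counts bottom-up:
  S → 6
  π[g](S) → 6
  R → 6
  π[d,z](R) → 6
  ρ[g/d](π[d,z](R)) → 6
  π[g](ρ[g/d](π[d,z](R))) → 6
  (π[g](S) − π[g](ρ[g/d](π[d,z](R)))) → 4

E1 result:
g
2
2
2
3
3
4
5
6
6
7
9
9
E2 result:
g
3
3
4
7
Witness: (6,) appears 2× in E1 but 0× in E2.

no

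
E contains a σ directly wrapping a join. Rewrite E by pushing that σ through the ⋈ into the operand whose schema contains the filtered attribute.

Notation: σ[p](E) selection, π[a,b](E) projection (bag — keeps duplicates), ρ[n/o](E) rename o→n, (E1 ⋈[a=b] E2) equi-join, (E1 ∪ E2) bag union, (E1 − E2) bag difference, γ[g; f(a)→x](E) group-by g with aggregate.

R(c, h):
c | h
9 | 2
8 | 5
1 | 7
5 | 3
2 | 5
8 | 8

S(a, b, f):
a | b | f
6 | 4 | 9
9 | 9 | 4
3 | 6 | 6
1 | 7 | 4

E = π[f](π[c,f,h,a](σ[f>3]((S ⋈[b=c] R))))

σ filters on f, owned by the left side.
E' = π[f](π[c,f,h,a]((σ[f>3](S) ⋈[b=c] R)))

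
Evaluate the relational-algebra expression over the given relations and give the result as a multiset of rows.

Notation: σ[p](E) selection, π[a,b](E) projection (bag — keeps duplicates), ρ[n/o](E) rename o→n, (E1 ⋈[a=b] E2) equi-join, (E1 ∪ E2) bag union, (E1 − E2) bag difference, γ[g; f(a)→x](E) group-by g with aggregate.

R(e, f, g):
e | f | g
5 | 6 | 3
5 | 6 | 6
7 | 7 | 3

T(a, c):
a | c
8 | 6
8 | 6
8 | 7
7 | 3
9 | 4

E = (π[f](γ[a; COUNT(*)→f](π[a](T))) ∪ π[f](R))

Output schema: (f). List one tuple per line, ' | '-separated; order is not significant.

Per-node cardinality:
  T → 5
  π[a](T) → 5
  γ[a; COUNT(*)→f](π[a](T)) → 3
  π[f](γ[a; COUNT(*)→f](π[a](T))) → 3
  R → 3
  π[f](R) → 3
  (π[f](γ[a; COUNT(*)→f](π[a](T))) ∪ π[f](R)) → 6

== RESULT ==
f
1
1
3
6
6
7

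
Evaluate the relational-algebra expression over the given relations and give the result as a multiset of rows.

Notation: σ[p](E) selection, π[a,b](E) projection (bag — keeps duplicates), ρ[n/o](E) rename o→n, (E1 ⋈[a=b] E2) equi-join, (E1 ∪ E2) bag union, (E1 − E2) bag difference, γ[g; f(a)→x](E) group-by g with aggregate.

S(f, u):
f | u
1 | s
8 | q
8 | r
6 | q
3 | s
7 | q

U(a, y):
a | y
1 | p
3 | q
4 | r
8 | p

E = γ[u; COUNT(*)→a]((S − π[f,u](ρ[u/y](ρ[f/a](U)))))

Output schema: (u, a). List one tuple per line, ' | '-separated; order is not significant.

Per-node cardinality:
  S → 6
  U → 4
  ρ[f/a](U) → 4
  ρ[u/y](ρ[f/a](U)) → 4
  π[f,u](ρ[u/y](ρ[f/a](U))) → 4
  (S − π[f,u](ρ[u/y](ρ[f/a](U)))) → 6
  γ[u; COUNT(*)→a]((S − π[f,u](ρ[u/y](ρ[f/a](U))))) → 3

== RESULT ==
u | a
q | 3
r | 1
s | 2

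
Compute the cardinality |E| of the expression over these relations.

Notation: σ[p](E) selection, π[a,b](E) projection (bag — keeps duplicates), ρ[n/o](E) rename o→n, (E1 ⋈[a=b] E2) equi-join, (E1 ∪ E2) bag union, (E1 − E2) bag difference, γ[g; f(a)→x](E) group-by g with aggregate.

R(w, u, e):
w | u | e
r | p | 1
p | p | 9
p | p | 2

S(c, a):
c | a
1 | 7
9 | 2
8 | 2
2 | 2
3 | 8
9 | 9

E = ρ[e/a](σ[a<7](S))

Row counts bottom-up:
  S → 6
  σ[a<7](S) → 3
  ρ[e/a](σ[a<7](S)) → 3

|E| = 3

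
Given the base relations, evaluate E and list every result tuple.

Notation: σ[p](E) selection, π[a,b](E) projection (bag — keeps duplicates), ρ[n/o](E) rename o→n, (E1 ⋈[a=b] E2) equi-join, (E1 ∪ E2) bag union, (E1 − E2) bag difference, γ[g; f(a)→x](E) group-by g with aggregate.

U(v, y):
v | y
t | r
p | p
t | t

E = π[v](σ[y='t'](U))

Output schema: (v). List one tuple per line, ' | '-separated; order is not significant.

Per-node cardinality:
  U → 3
  σ[y='t'](U) → 1
  π[v](σ[y='t'](U)) → 1

== RESULT ==
v
t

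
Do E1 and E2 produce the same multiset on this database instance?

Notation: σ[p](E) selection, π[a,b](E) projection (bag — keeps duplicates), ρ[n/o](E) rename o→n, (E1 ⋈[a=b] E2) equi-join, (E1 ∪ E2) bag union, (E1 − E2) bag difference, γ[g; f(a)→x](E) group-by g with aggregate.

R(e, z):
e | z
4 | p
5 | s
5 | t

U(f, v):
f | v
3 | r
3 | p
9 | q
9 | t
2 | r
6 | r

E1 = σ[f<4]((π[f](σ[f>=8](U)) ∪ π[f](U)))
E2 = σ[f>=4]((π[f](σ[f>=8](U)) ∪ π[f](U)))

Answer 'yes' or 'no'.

E1 per-node cardinality:
  U → 6
  σ[f>=8](U) → 2
  π[f](σ[f>=8](U)) → 2
  U → 6
  π[f](U) → 6
  (π[f](σ[f>=8](U)) ∪ π[f](U)) → 8
  σ[f<4]((π[f](σ[f>=8](U)) ∪ π[f](U))) → 3
E2 per-node cardinality:
  U → 6
  σ[f>=8](U) → 2
  π[f](σ[f>=8](U)) → 2
  U → 6
  π[f](U) → 6
  (π[f](σ[f>=8](U)) ∪ π[f](U)) → 8
  σ[f>=4]((π[f](σ[f>=8](U)) ∪ π[f](U))) → 5

E1 result:
f
2
3
3
E2 result:
f
6
9
9
9
9
Witness: (6,) appears 0× in E1 but 1× in E2.

no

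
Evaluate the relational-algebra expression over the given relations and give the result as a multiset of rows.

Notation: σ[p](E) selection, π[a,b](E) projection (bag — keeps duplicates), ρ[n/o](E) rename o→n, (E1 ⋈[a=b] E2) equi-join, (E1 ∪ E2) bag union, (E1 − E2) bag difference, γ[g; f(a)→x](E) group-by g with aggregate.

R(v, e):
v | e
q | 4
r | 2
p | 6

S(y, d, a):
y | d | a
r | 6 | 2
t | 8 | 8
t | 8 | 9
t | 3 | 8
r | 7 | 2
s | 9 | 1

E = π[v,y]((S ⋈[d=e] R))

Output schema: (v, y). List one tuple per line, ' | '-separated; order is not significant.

Row counts bottom-up:
  S → 6
  R → 3
  (S ⋈[d=e] R) → 1
  π[v,y]((S ⋈[d=e] R)) → 1

== RESULT ==
v | y
p | r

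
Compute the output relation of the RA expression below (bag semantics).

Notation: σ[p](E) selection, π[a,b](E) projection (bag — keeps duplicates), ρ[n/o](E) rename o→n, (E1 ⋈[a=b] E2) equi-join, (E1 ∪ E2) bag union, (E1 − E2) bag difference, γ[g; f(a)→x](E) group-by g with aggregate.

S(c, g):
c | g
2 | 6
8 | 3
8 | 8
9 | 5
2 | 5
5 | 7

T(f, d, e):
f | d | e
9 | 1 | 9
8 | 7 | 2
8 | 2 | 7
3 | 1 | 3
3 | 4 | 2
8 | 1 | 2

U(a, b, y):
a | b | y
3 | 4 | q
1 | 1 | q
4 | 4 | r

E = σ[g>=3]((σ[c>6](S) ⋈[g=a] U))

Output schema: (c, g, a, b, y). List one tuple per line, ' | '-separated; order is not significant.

Subexpression sizes:
  S → 6
  σ[c>6](S) → 3
  U → 3
  (σ[c>6](S) ⋈[g=a] U) → 1
  σ[g>=3]((σ[c>6](S) ⋈[g=a] U)) → 1

== RESULT ==
c | g | a | b | y
8 | 3 | 3 | 4 | q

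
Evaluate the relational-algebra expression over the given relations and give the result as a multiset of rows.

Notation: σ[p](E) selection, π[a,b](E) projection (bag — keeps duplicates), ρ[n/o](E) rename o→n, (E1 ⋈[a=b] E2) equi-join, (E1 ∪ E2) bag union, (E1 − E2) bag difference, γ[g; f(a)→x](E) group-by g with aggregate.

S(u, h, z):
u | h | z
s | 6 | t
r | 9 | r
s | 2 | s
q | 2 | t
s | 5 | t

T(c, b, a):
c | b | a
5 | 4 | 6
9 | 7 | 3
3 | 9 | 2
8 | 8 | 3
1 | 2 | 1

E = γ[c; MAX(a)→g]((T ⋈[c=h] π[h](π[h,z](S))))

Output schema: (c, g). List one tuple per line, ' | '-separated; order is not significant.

Per-node cardinality:
  T → 5
  S → 5
  π[h,z](S) → 5
  π[h](π[h,z](S)) → 5
  (T ⋈[c=h] π[h](π[h,z](S))) → 2
  γ[c; MAX(a)→g]((T ⋈[c=h] π[h](π[h,z](S)))) → 2

== RESULT ==
c | g
5 | 6
9 | 3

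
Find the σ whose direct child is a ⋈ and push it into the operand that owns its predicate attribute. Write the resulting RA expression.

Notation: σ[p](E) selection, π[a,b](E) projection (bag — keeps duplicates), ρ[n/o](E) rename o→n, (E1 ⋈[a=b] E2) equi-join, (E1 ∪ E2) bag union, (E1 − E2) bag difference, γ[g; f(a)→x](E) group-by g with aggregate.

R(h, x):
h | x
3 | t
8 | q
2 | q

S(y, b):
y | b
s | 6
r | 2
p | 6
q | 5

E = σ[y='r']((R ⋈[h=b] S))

σ filters on y, owned by the right side.
E' = (R ⋈[h=b] σ[y='r'](S))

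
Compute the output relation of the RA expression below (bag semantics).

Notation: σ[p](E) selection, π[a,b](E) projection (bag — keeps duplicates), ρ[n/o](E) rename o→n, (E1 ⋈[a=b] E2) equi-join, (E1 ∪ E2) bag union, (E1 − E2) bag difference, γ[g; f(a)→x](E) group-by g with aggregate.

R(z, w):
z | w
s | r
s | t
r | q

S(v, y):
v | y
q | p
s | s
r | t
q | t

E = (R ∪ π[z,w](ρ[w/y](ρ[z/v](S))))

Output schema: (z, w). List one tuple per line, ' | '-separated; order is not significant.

Per-node cardinality:
  R → 3
  S → 4
  ρ[z/v](S) → 4
  ρ[w/y](ρ[z/v](S)) → 4
  π[z,w](ρ[w/y](ρ[z/v](S))) → 4
  (R ∪ π[z,w](ρ[w/y](ρ[z/v](S)))) → 7

== RESULT ==
z | w
q | p
q | t
r | q
r | t
s | r
s | s
s | t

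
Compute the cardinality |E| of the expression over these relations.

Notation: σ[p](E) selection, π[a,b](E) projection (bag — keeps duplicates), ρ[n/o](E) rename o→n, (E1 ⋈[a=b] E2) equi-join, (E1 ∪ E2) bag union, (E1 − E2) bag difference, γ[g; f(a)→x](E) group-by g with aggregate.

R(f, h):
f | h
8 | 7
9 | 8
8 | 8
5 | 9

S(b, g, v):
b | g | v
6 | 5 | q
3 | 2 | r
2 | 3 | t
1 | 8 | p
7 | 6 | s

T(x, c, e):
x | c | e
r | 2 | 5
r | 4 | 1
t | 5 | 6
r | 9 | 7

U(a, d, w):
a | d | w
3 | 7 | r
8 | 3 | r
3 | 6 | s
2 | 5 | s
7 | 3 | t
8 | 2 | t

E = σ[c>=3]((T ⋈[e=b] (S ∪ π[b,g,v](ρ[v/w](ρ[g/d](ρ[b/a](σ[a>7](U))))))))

Subexpression sizes:
  T → 4
  S → 5
  U → 6
  σ[a>7](U) → 2
  ρ[b/a](σ[a>7](U)) → 2
  ρ[g/d](ρ[b/a](σ[a>7](U))) → 2
  ρ[v/w](ρ[g/d](ρ[b/a](σ[a>7](U)))) → 2
  π[b,g,v](ρ[v/w](ρ[g/d](ρ[b/a](σ[a>7](U))))) → 2
  (S ∪ π[b,g,v](ρ[v/w](ρ[g/d](ρ[b/a](σ[a>7](U)))))) → 7
  (T ⋈[e=b] (S ∪ π[b,g,v](ρ[v/w](ρ[g/d](ρ[b/a](σ[a>7](U))))))) → 3
  σ[c>=3]((T ⋈[e=b] (S ∪ π[b,g,v](ρ[v/w](ρ[g/d](ρ[b/a](σ[a>7](U)))))))) → 3

|E| = 3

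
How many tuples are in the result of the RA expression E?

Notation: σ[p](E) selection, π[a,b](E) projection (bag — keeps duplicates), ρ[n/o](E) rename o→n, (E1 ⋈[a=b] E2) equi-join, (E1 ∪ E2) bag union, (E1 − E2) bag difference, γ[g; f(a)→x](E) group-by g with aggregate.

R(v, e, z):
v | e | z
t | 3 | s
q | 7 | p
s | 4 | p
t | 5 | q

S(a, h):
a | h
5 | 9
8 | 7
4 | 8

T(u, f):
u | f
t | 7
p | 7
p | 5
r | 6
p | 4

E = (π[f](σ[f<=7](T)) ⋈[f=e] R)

Row counts bottom-up:
  T → 5
  σ[f<=7](T) → 5
  π[f](σ[f<=7](T)) → 5
  R → 4
  (π[f](σ[f<=7](T)) ⋈[f=e] R) → 4

|E| = 4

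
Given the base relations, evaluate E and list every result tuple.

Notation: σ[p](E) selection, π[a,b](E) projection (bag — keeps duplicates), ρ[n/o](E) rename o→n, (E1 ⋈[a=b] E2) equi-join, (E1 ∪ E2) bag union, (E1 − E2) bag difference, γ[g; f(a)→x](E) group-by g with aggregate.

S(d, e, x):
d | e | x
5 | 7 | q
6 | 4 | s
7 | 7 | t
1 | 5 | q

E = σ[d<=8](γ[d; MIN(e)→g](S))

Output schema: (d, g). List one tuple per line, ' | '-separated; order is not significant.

Subexpression sizes:
  S → 4
  γ[d; MIN(e)→g](S) → 4
  σ[d<=8](γ[d; MIN(e)→g](S)) → 4

== RESULT ==
d | g
1 | 5
5 | 7
6 | 4
7 | 7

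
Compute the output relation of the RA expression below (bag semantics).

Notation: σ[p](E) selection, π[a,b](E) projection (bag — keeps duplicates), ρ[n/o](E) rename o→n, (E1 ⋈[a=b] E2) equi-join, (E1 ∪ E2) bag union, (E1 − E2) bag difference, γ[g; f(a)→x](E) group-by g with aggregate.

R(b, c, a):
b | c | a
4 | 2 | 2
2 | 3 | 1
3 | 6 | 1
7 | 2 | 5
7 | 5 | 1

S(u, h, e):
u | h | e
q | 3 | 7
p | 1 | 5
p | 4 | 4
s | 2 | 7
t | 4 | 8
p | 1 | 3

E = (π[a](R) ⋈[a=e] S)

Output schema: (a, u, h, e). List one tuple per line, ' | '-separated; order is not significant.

Per-node cardinality:
  R → 5
  π[a](R) → 5
  S → 6
  (π[a](R) ⋈[a=e] S) → 1

== RESULT ==
a | u | h | e
5 | p | 1 | 5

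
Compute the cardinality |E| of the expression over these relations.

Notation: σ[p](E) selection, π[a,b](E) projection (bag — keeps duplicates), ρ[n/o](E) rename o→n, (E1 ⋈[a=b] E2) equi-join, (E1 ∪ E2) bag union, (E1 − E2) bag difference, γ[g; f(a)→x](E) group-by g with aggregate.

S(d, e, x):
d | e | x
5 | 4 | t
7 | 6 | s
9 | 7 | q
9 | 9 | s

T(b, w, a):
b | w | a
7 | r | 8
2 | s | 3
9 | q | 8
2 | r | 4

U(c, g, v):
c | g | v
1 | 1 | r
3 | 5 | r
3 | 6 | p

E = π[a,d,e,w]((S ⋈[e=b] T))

Stepwise |·|:
  S → 4
  T → 4
  (S ⋈[e=b] T) → 2
  π[a,d,e,w]((S ⋈[e=b] T)) → 2

|E| = 2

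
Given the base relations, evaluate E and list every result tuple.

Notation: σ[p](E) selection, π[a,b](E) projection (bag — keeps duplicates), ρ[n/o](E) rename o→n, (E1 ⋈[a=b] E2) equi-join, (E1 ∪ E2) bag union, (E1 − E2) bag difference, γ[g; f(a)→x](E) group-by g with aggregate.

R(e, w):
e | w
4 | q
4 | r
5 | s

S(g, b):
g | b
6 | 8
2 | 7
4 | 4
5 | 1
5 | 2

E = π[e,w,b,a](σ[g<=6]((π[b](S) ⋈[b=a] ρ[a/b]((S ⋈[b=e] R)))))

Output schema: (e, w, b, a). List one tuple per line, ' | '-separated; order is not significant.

Stepwise |·|:
  S → 5
  π[b](S) → 5
  S → 5
  R → 3
  (S ⋈[b=e] R) → 2
  ρ[a/b]((S ⋈[b=e] R)) → 2
  (π[b](S) ⋈[b=a] ρ[a/b]((S ⋈[b=e] R))) → 2
  σ[g<=6]((π[b](S) ⋈[b=a] ρ[a/b]((S ⋈[b=e] R)))) → 2
  π[e,w,b,a](σ[g<=6]((π[b](S) ⋈[b=a] ρ[a/b]((S ⋈[b=e] R))))) → 2

== RESULT ==
e | w | b | a
4 | q | 4 | 4
4 | r | 4 | 4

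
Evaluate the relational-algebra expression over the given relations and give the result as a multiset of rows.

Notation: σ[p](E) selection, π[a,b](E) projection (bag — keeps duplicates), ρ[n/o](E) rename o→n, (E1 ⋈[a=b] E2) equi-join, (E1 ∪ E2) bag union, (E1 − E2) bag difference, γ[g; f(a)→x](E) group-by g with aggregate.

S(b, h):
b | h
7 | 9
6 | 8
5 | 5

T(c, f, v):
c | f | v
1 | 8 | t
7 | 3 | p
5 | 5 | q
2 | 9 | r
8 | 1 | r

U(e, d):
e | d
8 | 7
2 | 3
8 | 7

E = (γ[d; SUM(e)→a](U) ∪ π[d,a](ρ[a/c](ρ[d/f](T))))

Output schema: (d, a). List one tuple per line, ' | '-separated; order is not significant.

Row counts bottom-up:
  U → 3
  γ[d; SUM(e)→a](U) → 2
  T → 5
  ρ[d/f](T) → 5
  ρ[a/c](ρ[d/f](T)) → 5
  π[d,a](ρ[a/c](ρ[d/f](T))) → 5
  (γ[d; SUM(e)→a](U) ∪ π[d,a](ρ[a/c](ρ[d/f](T)))) → 7

== RESULT ==
d | a
1 | 8
3 | 2
3 | 7
5 | 5
7 | 16
8 | 1
9 | 2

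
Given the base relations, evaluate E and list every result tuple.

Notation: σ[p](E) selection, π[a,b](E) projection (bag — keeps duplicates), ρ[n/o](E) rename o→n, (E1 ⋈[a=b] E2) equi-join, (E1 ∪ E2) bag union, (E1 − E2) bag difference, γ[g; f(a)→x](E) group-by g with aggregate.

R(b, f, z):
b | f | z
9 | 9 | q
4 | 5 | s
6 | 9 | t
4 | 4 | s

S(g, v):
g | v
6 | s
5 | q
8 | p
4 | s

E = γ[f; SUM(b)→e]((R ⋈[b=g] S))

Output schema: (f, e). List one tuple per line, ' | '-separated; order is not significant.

Stepwise |·|:
  R → 4
  S → 4
  (R ⋈[b=g] S) → 3
  γ[f; SUM(b)→e]((R ⋈[b=g] S)) → 3

== RESULT ==
f | e
4 | 4
5 | 4
9 | 6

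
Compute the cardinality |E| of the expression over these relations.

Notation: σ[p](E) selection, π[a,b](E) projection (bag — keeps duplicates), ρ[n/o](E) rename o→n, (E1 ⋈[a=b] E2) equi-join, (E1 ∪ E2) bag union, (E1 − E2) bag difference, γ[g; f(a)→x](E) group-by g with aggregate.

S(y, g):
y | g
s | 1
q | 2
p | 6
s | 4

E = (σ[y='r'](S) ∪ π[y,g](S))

Stepwise |·|:
  S → 4
  σ[y='r'](S) → 0
  S → 4
  π[y,g](S) → 4
  (σ[y='r'](S) ∪ π[y,g](S)) → 4

|E| = 4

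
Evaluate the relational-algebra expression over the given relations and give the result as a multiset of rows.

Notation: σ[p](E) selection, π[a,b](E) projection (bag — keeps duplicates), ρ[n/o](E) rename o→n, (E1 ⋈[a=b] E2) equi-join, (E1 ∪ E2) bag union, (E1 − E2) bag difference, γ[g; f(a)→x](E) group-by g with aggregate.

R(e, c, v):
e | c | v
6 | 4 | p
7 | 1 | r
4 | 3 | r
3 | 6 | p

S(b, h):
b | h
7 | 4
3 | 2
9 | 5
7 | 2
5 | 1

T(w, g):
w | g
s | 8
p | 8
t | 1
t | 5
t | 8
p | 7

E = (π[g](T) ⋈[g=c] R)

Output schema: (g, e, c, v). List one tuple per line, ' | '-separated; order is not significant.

Per-node cardinality:
  T → 6
  π[g](T) → 6
  R → 4
  (π[g](T) ⋈[g=c] R) → 1

== RESULT ==
g | e | c | v
1 | 7 | 1 | r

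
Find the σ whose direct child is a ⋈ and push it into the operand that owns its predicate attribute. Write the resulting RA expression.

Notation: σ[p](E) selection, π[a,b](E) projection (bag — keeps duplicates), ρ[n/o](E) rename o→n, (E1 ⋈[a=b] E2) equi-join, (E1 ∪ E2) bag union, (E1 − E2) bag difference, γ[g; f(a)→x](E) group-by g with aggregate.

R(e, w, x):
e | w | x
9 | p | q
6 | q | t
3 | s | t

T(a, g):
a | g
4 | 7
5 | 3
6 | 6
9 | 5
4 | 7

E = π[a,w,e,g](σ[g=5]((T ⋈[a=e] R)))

σ filters on g, owned by the left side.
E' = π[a,w,e,g]((σ[g=5](T) ⋈[a=e] R))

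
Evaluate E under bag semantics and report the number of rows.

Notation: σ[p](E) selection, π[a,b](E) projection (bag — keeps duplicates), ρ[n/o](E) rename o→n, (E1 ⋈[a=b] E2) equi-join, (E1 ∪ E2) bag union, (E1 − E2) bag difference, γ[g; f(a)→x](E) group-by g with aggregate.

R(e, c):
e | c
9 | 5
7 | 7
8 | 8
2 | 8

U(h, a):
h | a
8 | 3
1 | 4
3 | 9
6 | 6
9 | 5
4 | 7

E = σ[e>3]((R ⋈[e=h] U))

Stepwise |·|:
  R → 4
  U → 6
  (R ⋈[e=h] U) → 2
  σ[e>3]((R ⋈[e=h] U)) → 2

|E| = 2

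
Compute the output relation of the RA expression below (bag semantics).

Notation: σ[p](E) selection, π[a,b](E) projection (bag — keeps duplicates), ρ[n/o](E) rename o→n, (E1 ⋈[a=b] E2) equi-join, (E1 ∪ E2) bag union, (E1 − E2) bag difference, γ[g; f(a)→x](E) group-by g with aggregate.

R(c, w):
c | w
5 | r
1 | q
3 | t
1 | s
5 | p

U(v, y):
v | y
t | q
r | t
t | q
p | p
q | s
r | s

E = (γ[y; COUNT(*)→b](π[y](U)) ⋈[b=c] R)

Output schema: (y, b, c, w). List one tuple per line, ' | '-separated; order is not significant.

Stepwise |·|:
  U → 6
  π[y](U) → 6
  γ[y; COUNT(*)→b](π[y](U)) → 4
  R → 5
  (γ[y; COUNT(*)→b](π[y](U)) ⋈[b=c] R) → 4

== RESULT ==
y | b | c | w
p | 1 | 1 | q
p | 1 | 1 | s
t | 1 | 1 | q
t | 1 | 1 | s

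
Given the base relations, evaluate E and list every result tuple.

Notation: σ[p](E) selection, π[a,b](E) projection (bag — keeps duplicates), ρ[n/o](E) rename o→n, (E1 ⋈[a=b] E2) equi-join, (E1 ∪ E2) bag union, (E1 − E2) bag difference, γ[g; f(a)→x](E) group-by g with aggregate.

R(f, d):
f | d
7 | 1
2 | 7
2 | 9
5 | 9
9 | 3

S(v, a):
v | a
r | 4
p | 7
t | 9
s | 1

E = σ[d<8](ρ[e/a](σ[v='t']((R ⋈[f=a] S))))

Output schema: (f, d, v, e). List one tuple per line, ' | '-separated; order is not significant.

Stepwise |·|:
  R → 5
  S → 4
  (R ⋈[f=a] S) → 2
  σ[v='t']((R ⋈[f=a] S)) → 1
  ρ[e/a](σ[v='t']((R ⋈[f=a] S))) → 1
  σ[d<8](ρ[e/a](σ[v='t']((R ⋈[f=a] S)))) → 1

== RESULT ==
f | d | v | e
9 | 3 | t | 9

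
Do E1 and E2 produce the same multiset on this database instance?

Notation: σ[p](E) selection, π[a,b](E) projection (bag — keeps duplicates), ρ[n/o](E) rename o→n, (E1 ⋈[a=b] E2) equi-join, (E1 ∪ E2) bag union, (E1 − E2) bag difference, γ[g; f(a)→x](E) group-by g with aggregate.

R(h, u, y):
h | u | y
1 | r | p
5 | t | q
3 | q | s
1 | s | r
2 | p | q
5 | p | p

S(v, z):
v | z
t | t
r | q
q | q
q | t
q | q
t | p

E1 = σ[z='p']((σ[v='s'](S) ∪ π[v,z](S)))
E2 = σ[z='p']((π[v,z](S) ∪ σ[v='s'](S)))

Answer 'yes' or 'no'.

E1 subexpression sizes:
  S → 6
  σ[v='s'](S) → 0
  S → 6
  π[v,z](S) → 6
  (σ[v='s'](S) ∪ π[v,z](S)) → 6
  σ[z='p']((σ[v='s'](S) ∪ π[v,z](S))) → 1
E2 subexpression sizes:
  S → 6
  π[v,z](S) → 6
  S → 6
  σ[v='s'](S) → 0
  (π[v,z](S) ∪ σ[v='s'](S)) → 6
  σ[z='p']((π[v,z](S) ∪ σ[v='s'](S))) → 1

E1 and E2 produce the same multiset:
v | z
t | p

yes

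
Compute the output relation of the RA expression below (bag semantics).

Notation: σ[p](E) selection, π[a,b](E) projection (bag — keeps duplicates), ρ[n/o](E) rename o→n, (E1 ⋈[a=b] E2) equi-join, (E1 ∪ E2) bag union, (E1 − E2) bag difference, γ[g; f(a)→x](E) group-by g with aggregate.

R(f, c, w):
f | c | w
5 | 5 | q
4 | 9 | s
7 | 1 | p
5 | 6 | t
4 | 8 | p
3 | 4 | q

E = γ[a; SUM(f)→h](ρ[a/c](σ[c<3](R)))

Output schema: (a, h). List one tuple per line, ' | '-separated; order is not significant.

Subexpression sizes:
  R → 6
  σ[c<3](R) → 1
  ρ[a/c](σ[c<3](R)) → 1
  γ[a; SUM(f)→h](ρ[a/c](σ[c<3](R))) → 1

== RESULT ==
a | h
1 | 7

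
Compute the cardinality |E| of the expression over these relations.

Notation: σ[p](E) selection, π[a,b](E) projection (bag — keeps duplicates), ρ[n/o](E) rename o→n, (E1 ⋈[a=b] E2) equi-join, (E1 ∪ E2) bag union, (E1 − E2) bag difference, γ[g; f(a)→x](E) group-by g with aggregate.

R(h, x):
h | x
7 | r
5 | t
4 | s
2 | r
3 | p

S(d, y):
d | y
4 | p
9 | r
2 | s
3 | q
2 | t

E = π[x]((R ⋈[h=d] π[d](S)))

Row counts bottom-up:
  R → 5
  S → 5
  π[d](S) → 5
  (R ⋈[h=d] π[d](S)) → 4
  π[x]((R ⋈[h=d] π[d](S))) → 4

|E| = 4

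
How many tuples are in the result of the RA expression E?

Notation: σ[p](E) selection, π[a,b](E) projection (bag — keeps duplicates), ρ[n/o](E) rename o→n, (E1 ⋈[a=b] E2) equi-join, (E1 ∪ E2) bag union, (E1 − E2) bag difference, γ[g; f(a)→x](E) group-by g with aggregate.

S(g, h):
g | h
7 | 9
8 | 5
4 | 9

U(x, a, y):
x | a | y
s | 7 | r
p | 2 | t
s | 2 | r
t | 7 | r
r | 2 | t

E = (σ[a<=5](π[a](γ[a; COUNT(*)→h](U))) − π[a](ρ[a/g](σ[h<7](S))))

Subexpression sizes:
  U → 5
  γ[a; COUNT(*)→h](U) → 2
  π[a](γ[a; COUNT(*)→h](U)) → 2
  σ[a<=5](π[a](γ[a; COUNT(*)→h](U))) → 1
  S → 3
  σ[h<7](S) → 1
  ρ[a/g](σ[h<7](S)) → 1
  π[a](ρ[a/g](σ[h<7](S))) → 1
  (σ[a<=5](π[a](γ[a; COUNT(*)→h](U))) − π[a](ρ[a/g](σ[h<7](S)))) → 1

|E| = 1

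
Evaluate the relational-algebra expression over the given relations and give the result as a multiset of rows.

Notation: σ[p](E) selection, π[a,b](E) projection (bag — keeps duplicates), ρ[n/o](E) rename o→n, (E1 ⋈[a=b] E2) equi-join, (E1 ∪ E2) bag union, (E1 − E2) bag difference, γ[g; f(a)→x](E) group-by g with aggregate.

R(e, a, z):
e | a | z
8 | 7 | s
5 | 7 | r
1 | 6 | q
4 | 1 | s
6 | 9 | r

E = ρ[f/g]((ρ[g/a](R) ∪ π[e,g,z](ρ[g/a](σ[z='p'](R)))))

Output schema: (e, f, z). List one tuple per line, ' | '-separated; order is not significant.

Stepwise |·|:
  R → 5
  ρ[g/a](R) → 5
  R → 5
  σ[z='p'](R) → 0
  ρ[g/a](σ[z='p'](R)) → 0
  π[e,g,z](ρ[g/a](σ[z='p'](R))) → 0
  (ρ[g/a](R) ∪ π[e,g,z](ρ[g/a](σ[z='p'](R)))) → 5
  ρ[f/g]((ρ[g/a](R) ∪ π[e,g,z](ρ[g/a](σ[z='p'](R))))) → 5

== RESULT ==
e | f | z
1 | 6 | q
4 | 1 | s
5 | 7 | r
6 | 9 | r
8 | 7 | s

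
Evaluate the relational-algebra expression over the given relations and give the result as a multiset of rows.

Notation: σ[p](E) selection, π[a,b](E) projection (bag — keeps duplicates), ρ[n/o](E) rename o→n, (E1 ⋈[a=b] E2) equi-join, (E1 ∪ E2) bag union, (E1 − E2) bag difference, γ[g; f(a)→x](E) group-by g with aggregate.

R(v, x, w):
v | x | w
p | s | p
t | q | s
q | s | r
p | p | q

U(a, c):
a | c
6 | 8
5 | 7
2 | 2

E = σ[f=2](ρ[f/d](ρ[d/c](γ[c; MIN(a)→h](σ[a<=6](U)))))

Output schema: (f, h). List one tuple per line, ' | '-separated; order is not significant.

Row counts bottom-up:
  U → 3
  σ[a<=6](U) → 3
  γ[c; MIN(a)→h](σ[a<=6](U)) → 3
  ρ[d/c](γ[c; MIN(a)→h](σ[a<=6](U))) → 3
  ρ[f/d](ρ[d/c](γ[c; MIN(a)→h](σ[a<=6](U)))) → 3
  σ[f=2](ρ[f/d](ρ[d/c](γ[c; MIN(a)→h](σ[a<=6](U))))) → 1

== RESULT ==
f | h
2 | 2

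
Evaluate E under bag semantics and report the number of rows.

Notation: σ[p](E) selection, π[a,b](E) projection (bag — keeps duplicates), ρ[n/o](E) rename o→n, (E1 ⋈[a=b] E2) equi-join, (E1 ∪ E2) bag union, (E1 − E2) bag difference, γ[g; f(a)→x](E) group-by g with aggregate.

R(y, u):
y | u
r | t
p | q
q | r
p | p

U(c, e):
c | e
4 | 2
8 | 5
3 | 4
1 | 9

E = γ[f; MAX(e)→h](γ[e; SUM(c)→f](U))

Row counts bottom-up:
  U → 4
  γ[e; SUM(c)→f](U) → 4
  γ[f; MAX(e)→h](γ[e; SUM(c)→f](U)) → 4

|E| = 4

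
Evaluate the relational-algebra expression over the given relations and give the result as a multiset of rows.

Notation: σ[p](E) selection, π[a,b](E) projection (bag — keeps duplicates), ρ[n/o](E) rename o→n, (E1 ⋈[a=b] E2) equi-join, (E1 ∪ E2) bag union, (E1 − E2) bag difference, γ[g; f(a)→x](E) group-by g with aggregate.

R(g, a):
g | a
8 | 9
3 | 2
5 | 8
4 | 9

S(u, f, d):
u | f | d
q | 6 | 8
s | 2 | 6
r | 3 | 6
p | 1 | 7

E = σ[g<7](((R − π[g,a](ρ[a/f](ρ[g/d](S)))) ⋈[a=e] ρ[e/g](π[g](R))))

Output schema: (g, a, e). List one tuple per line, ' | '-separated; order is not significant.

Subexpression sizes:
  R → 4
  S → 4
  ρ[g/d](S) → 4
  ρ[a/f](ρ[g/d](S)) → 4
  π[g,a](ρ[a/f](ρ[g/d](S))) → 4
  (R − π[g,a](ρ[a/f](ρ[g/d](S)))) → 4
  R → 4
  π[g](R) → 4
  ρ[e/g](π[g](R)) → 4
  ((R − π[g,a](ρ[a/f](ρ[g/d](S)))) ⋈[a=e] ρ[e/g](π[g](R))) → 1
  σ[g<7](((R − π[g,a](ρ[a/f](ρ[g/d](S)))) ⋈[a=e] ρ[e/g](π[g](R)))) → 1

== RESULT ==
g | a | e
5 | 8 | 8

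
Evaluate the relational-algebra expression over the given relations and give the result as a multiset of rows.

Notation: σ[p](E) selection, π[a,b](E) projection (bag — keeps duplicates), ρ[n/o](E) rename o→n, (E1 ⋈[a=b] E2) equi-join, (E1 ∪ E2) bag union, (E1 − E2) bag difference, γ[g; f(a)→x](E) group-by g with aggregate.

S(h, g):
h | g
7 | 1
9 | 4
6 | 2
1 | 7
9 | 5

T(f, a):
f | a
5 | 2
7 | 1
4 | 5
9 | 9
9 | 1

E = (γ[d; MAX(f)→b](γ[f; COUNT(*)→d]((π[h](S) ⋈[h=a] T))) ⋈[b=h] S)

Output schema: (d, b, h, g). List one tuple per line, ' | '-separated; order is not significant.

Row counts bottom-up:
  S → 5
  π[h](S) → 5
  T → 5
  (π[h](S) ⋈[h=a] T) → 4
  γ[f; COUNT(*)→d]((π[h](S) ⋈[h=a] T)) → 2
  γ[d; MAX(f)→b](γ[f; COUNT(*)→d]((π[h](S) ⋈[h=a] T))) → 2
  S → 5
  (γ[d; MAX(f)→b](γ[f; COUNT(*)→d]((π[h](S) ⋈[h=a] T))) ⋈[b=h] S) → 3

== RESULT ==
d | b | h | g
1 | 7 | 7 | 1
3 | 9 | 9 | 4
3 | 9 | 9 | 5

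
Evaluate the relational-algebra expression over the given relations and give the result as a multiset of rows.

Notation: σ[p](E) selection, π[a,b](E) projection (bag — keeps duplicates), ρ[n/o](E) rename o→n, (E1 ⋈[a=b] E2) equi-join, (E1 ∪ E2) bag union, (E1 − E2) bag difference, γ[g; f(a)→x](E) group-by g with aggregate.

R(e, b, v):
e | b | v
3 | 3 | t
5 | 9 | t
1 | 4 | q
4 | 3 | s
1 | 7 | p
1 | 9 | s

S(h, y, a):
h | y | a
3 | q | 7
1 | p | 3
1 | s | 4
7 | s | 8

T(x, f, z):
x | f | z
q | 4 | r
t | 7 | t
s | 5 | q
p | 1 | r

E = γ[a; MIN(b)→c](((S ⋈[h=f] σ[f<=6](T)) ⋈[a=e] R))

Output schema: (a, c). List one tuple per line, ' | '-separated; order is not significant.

Per-node cardinality:
  S → 4
  T → 4
  σ[f<=6](T) → 3
  (S ⋈[h=f] σ[f<=6](T)) → 2
  R → 6
  ((S ⋈[h=f] σ[f<=6](T)) ⋈[a=e] R) → 2
  γ[a; MIN(b)→c](((S ⋈[h=f] σ[f<=6](T)) ⋈[a=e] R)) → 2

== RESULT ==
a | c
3 | 3
4 | 3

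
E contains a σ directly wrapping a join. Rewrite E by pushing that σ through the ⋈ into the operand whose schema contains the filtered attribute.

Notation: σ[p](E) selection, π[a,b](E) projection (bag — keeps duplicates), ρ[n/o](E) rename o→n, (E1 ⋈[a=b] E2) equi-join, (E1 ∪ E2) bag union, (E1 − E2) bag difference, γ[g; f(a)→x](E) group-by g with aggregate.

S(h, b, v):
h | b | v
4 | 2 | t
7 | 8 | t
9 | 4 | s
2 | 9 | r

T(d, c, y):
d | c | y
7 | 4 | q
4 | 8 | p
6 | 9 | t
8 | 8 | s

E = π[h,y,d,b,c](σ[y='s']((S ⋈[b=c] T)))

σ filters on y, owned by the right side.
E' = π[h,y,d,b,c]((S ⋈[b=c] σ[y='s'](T)))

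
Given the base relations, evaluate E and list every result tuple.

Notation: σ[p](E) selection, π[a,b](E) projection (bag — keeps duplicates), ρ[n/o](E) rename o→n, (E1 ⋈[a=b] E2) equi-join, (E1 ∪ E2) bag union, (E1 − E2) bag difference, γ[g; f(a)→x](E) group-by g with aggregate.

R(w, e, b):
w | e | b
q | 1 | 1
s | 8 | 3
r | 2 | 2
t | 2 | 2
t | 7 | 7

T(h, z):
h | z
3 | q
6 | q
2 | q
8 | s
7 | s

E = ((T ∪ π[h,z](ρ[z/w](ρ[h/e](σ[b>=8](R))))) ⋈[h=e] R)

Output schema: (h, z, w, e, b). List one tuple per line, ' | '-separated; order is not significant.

Row counts bottom-up:
  T → 5
  R → 5
  σ[b>=8](R) → 0
  ρ[h/e](σ[b>=8](R)) → 0
  ρ[z/w](ρ[h/e](σ[b>=8](R))) → 0
  π[h,z](ρ[z/w](ρ[h/e](σ[b>=8](R)))) → 0
  (T ∪ π[h,z](ρ[z/w](ρ[h/e](σ[b>=8](R))))) → 5
  R → 5
  ((T ∪ π[h,z](ρ[z/w](ρ[h/e](σ[b>=8](R))))) ⋈[h=e] R) → 4

== RESULT ==
h | z | w | e | b
2 | q | r | 2 | 2
2 | q | t | 2 | 2
7 | s | t | 7 | 7
8 | s | s | 8 | 3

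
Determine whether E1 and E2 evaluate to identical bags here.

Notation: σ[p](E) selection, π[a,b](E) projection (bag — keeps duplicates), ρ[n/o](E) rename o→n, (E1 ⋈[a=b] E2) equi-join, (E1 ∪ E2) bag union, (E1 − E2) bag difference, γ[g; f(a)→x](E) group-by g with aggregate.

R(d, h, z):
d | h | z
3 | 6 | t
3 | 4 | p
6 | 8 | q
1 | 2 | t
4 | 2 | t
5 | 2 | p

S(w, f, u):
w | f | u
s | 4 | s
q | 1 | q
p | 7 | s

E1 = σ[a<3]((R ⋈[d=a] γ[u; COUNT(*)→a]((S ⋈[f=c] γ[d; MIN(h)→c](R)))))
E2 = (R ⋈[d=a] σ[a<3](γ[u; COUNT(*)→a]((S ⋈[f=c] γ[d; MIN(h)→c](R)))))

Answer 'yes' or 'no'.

E1 stepwise |·|:
  R → 6
  S → 3
  R → 6
  γ[d; MIN(h)→c](R) → 5
  (S ⋈[f=c] γ[d; MIN(h)→c](R)) → 1
  γ[u; COUNT(*)→a]((S ⋈[f=c] γ[d; MIN(h)→c](R))) → 1
  (R ⋈[d=a] γ[u; COUNT(*)→a]((S ⋈[f=c] γ[d; MIN(h)→c](R)))) → 1
  σ[a<3]((R ⋈[d=a] γ[u; COUNT(*)→a]((S ⋈[f=c] γ[d; MIN(h)→c](R))))) → 1
E2 stepwise |·|:
  R → 6
  S → 3
  R → 6
  γ[d; MIN(h)→c](R) → 5
  (S ⋈[f=c] γ[d; MIN(h)→c](R)) → 1
  γ[u; COUNT(*)→a]((S ⋈[f=c] γ[d; MIN(h)→c](R))) → 1
  σ[a<3](γ[u; COUNT(*)→a]((S ⋈[f=c] γ[d; MIN(h)→c](R)))) → 1
  (R ⋈[d=a] σ[a<3](γ[u; COUNT(*)→a]((S ⋈[f=c] γ[d; MIN(h)→c](R))))) → 1

E1 and E2 produce the same multiset:
d | h | z | u | a
1 | 2 | t | s | 1

yes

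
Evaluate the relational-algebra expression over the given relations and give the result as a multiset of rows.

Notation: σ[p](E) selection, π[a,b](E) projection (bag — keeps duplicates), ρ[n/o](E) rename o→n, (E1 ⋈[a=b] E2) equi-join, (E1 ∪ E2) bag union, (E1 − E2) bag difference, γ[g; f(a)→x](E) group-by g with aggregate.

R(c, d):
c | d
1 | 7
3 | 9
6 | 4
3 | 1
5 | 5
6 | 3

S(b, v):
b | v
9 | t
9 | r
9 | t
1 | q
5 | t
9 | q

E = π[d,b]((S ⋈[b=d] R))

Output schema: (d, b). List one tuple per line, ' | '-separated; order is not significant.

Stepwise |·|:
  S → 6
  R → 6
  (S ⋈[b=d] R) → 6
  π[d,b]((S ⋈[b=d] R)) → 6

== RESULT ==
d | b
1 | 1
5 | 5
9 | 9
9 | 9
9 | 9
9 | 9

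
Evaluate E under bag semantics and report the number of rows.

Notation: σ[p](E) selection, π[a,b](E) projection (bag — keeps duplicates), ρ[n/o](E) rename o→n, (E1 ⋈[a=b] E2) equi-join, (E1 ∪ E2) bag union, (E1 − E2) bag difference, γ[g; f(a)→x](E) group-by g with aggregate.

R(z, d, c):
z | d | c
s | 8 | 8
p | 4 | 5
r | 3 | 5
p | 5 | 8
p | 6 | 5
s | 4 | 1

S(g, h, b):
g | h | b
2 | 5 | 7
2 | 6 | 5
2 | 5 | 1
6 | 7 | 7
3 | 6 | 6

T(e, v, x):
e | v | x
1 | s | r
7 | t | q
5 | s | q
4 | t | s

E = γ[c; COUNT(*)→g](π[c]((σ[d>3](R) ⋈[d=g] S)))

Subexpression sizes:
  R → 6
  σ[d>3](R) → 5
  S → 5
  (σ[d>3](R) ⋈[d=g] S) → 1
  π[c]((σ[d>3](R) ⋈[d=g] S)) → 1
  γ[c; COUNT(*)→g](π[c]((σ[d>3](R) ⋈[d=g] S))) → 1

|E| = 1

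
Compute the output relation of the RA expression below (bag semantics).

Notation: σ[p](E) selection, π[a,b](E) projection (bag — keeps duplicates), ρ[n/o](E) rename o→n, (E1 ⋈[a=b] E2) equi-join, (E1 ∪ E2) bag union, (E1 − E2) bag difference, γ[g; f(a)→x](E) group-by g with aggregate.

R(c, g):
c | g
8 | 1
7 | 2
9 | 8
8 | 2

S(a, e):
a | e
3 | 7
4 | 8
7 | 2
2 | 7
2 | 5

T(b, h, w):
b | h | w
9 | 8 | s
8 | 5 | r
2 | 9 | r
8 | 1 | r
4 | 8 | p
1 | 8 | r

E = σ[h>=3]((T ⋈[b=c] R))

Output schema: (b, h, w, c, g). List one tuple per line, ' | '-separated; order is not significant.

Per-node cardinality:
  T → 6
  R → 4
  (T ⋈[b=c] R) → 5
  σ[h>=3]((T ⋈[b=c] R)) → 3

== RESULT ==
b | h | w | c | g
8 | 5 | r | 8 | 1
8 | 5 | r | 8 | 2
9 | 8 | s | 9 | 8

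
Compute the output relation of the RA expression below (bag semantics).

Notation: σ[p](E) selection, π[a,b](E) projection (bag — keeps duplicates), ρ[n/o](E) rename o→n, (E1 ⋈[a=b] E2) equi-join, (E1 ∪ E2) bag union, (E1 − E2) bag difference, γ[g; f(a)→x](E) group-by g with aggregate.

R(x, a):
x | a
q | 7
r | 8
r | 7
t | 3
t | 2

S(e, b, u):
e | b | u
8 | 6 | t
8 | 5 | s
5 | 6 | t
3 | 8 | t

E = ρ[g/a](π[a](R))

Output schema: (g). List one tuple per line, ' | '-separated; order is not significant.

Per-node cardinality:
  R → 5
  π[a](R) → 5
  ρ[g/a](π[a](R)) → 5

== RESULT ==
g
2
3
7
7
8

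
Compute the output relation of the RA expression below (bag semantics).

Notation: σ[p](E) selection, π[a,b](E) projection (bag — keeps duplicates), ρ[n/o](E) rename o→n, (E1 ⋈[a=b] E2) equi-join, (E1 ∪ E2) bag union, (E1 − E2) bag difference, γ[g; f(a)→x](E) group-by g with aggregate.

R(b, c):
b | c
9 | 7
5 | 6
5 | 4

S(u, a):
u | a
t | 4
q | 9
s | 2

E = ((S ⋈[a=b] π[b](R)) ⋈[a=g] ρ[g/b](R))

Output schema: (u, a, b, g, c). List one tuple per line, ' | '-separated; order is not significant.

Subexpression sizes:
  S → 3
  R → 3
  π[b](R) → 3
  (S ⋈[a=b] π[b](R)) → 1
  R → 3
  ρ[g/b](R) → 3
  ((S ⋈[a=b] π[b](R)) ⋈[a=g] ρ[g/b](R)) → 1

== RESULT ==
u | a | b | g | c
q | 9 | 9 | 9 | 7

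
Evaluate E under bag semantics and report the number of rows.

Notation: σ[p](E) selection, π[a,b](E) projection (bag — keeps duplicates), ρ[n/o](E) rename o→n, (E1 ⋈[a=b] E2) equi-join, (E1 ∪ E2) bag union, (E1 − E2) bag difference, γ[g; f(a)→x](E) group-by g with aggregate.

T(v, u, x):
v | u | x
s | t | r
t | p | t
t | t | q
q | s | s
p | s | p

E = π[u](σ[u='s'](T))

Row counts bottom-up:
  T → 5
  σ[u='s'](T) → 2
  π[u](σ[u='s'](T)) → 2

|E| = 2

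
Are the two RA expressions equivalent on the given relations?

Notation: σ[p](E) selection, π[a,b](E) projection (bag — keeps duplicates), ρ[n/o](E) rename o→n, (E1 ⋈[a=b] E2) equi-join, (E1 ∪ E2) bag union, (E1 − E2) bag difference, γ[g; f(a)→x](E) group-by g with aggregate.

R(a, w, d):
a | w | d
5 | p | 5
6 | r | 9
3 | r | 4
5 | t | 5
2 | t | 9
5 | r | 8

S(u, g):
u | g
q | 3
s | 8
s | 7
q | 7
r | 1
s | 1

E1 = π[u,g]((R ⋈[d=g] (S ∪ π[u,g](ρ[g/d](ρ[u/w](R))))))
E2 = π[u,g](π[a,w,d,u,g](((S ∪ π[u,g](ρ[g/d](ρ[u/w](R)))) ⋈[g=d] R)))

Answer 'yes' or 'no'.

E1 subexpression sizes:
  R → 6
  S → 6
  R → 6
  ρ[u/w](R) → 6
  ρ[g/d](ρ[u/w](R)) → 6
  π[u,g](ρ[g/d](ρ[u/w](R))) → 6
  (S ∪ π[u,g](ρ[g/d](ρ[u/w](R)))) → 12
  (R ⋈[d=g] (S ∪ π[u,g](ρ[g/d](ρ[u/w](R))))) → 11
  π[u,g]((R ⋈[d=g] (S ∪ π[u,g](ρ[g/d](ρ[u/w](R)))))) → 11
E2 subexpression sizes:
  S → 6
  R → 6
  ρ[u/w](R) → 6
  ρ[g/d](ρ[u/w](R)) → 6
  π[u,g](ρ[g/d](ρ[u/w](R))) → 6
  (S ∪ π[u,g](ρ[g/d](ρ[u/w](R)))) → 12
  R → 6
  ((S ∪ π[u,g](ρ[g/d](ρ[u/w](R)))) ⋈[g=d] R) → 11
  π[a,w,d,u,g](((S ∪ π[u,g](ρ[g/d](ρ[u/w](R)))) ⋈[g=d] R)) → 11
  π[u,g](π[a,w,d,u,g](((S ∪ π[u,g](ρ[g/d](ρ[u/w](R)))) ⋈[g=d] R))) → 11

E1 and E2 produce the same multiset:
u | g
p | 5
p | 5
r | 4
r | 8
r | 9
r | 9
s | 8
t | 5
t | 5
t | 9
t | 9

yes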